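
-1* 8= -8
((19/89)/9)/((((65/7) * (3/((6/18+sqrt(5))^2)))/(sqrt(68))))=532 * sqrt(85)/468585+12236 * sqrt(17)/1405755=0.05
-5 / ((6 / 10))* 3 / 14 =-25 / 14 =-1.79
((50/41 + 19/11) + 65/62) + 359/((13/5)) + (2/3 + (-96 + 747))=865586407/1090518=793.74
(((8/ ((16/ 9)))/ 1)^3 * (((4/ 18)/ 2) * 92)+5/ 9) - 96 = 15049/ 18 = 836.06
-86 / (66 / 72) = -1032 / 11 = -93.82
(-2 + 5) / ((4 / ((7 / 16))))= 21 / 64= 0.33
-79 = -79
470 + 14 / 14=471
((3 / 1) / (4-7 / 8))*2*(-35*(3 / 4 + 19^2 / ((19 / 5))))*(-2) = 64344 / 5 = 12868.80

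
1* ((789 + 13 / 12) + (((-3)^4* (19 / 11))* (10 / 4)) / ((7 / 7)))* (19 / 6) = 2858759 / 792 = 3609.54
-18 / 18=-1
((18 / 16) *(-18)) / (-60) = 27 / 80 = 0.34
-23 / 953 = -0.02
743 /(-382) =-1.95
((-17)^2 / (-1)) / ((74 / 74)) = -289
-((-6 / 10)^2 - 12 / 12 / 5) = -4 / 25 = -0.16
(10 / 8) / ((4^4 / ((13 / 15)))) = 13 / 3072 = 0.00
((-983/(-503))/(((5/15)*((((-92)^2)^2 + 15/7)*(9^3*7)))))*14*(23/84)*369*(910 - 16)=138118381/6810533156547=0.00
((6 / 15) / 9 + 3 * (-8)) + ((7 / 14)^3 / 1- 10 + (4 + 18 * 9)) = 47581 / 360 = 132.17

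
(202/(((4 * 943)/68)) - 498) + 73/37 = -17179821/34891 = -492.39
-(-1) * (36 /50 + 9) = 243 /25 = 9.72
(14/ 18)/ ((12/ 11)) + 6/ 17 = 1957/ 1836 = 1.07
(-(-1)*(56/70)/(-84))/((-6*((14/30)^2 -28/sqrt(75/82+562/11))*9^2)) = -250*sqrt(42311918)/321189763419 -234545/825916534506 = -0.00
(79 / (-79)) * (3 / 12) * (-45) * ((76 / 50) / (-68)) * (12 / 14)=-0.22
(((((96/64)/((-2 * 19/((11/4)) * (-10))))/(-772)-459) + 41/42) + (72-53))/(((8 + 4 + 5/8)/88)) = -238007669383/77777070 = -3060.13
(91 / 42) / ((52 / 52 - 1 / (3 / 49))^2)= 39 / 4232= 0.01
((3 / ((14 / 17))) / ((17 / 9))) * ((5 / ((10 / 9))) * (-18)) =-156.21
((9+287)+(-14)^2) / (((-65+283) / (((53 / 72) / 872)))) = 2173 / 1140576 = 0.00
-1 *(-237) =237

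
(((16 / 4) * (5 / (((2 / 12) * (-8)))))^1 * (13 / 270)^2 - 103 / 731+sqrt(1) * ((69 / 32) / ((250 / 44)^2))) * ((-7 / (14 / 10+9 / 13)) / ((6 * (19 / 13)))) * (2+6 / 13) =220009410803 / 2151579712500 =0.10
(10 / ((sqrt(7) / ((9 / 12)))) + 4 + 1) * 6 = 45 * sqrt(7) / 7 + 30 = 47.01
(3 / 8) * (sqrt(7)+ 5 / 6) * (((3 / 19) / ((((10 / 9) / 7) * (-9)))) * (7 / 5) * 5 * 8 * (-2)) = 147 / 38+ 441 * sqrt(7) / 95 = 16.15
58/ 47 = 1.23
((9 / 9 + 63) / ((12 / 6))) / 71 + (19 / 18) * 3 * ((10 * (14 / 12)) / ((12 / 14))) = 333961 / 7668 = 43.55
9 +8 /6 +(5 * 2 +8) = 28.33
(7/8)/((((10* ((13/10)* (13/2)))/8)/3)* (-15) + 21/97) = -1358/81629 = -0.02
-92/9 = -10.22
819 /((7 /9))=1053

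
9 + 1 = 10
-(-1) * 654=654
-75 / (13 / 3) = -225 / 13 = -17.31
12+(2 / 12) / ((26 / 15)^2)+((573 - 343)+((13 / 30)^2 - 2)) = 73081997 / 304200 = 240.24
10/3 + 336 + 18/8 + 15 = 4279/12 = 356.58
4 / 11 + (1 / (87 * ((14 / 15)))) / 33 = 4877 / 13398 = 0.36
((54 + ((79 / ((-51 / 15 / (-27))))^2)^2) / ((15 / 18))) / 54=1437477083606751 / 417605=3442193181.61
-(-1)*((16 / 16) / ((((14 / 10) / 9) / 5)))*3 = 675 / 7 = 96.43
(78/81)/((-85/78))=-676/765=-0.88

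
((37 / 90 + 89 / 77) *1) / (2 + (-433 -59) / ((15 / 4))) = -10859 / 895356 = -0.01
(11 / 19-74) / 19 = -1395 / 361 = -3.86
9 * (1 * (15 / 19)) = 135 / 19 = 7.11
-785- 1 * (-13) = -772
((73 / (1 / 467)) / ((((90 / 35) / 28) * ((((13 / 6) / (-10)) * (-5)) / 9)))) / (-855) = -13363672 / 3705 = -3606.93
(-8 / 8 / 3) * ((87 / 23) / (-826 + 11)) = 29 / 18745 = 0.00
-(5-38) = 33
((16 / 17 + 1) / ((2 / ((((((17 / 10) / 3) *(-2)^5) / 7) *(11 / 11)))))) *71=-6248 / 35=-178.51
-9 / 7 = -1.29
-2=-2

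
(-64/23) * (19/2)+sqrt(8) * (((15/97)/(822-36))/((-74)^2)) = -608/23+5 * sqrt(2)/69583532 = -26.43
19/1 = 19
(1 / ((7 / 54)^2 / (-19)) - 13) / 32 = -56041 / 1568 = -35.74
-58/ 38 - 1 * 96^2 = -175133/ 19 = -9217.53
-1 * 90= -90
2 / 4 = 1 / 2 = 0.50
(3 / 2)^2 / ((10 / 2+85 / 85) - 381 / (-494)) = 741 / 2230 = 0.33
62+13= 75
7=7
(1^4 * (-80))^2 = 6400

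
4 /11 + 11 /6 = 145 /66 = 2.20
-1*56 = -56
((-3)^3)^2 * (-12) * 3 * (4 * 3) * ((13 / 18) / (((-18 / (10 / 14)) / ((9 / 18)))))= 31590 / 7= 4512.86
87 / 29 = 3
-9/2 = -4.50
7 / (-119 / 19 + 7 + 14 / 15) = 285 / 68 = 4.19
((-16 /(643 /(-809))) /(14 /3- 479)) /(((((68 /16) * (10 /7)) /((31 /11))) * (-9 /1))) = 5617696 /2566544145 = 0.00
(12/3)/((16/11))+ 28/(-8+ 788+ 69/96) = 39771/14276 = 2.79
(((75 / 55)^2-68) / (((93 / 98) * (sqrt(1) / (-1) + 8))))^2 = 99.13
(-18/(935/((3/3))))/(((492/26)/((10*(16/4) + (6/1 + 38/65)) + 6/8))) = -0.05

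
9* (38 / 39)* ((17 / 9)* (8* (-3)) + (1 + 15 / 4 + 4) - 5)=-9481 / 26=-364.65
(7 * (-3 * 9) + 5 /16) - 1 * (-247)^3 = 241104549 /16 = 15069034.31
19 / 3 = 6.33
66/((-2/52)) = -1716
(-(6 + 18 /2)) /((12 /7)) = -8.75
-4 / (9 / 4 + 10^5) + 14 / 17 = 5599854 / 6800153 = 0.82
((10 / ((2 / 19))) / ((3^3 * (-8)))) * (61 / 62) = -5795 / 13392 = -0.43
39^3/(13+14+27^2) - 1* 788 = -19867/28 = -709.54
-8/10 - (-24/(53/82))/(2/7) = 34228/265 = 129.16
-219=-219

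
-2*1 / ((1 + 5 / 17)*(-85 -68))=0.01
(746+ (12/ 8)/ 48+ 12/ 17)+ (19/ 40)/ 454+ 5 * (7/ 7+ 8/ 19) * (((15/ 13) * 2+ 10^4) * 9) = 97661036995187/ 152507680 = 640367.99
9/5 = 1.80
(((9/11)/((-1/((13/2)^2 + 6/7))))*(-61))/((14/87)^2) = 5015544867/60368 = 83082.84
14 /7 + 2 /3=8 /3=2.67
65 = 65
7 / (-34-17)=-7 / 51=-0.14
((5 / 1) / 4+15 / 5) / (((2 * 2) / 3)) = 51 / 16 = 3.19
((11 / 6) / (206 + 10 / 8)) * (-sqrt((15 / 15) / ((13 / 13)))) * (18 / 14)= -66 / 5803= -0.01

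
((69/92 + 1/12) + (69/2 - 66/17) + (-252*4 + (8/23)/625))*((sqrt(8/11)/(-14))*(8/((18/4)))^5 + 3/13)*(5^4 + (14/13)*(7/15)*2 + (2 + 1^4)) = -87813366676352/619490625 + 92078988776022474752*sqrt(22)/650003826346875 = 522689.38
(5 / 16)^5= 3125 / 1048576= 0.00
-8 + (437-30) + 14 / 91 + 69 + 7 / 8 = 48779 / 104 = 469.03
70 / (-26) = -35 / 13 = -2.69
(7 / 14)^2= 1 / 4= 0.25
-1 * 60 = -60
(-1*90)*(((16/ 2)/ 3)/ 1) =-240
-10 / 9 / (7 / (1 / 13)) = -0.01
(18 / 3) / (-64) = -3 / 32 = -0.09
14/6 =7/3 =2.33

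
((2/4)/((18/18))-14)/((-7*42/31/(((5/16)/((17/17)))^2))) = 0.14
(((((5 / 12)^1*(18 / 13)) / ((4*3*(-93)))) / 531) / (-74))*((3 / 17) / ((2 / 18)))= 5 / 239291728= 0.00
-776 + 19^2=-415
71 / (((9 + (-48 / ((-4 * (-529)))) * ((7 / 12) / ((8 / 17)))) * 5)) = 300472 / 189845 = 1.58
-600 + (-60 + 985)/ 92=-54275/ 92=-589.95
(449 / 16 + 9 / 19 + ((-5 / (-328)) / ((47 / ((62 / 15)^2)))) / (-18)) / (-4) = -7.13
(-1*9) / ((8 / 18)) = -81 / 4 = -20.25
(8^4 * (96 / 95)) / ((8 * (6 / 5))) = 8192 / 19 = 431.16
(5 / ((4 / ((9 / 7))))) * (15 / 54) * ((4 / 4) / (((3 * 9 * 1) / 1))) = 25 / 1512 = 0.02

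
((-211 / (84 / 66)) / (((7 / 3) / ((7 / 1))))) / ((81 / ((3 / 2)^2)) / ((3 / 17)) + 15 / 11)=-25531 / 10542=-2.42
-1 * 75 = -75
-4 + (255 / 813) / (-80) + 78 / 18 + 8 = 8.33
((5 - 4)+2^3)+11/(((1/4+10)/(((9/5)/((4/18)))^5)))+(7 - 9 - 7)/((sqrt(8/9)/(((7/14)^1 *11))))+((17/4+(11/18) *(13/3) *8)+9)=1036777035847/27675000 - 297 *sqrt(2)/8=37410.08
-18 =-18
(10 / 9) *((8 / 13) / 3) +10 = 3590 / 351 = 10.23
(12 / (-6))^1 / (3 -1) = -1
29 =29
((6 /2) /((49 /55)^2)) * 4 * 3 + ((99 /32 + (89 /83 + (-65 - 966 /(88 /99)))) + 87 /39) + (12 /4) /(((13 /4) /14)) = -1087.07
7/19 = 0.37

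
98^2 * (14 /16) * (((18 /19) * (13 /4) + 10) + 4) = 10907743 /76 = 143522.93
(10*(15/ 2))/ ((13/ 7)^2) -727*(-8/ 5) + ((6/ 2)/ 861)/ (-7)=2011568666/ 1697605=1184.95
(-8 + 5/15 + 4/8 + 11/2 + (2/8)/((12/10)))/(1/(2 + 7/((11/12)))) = -1855/132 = -14.05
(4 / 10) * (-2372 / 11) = -4744 / 55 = -86.25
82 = 82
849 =849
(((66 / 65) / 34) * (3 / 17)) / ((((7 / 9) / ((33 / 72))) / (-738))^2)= 14679653571 / 14727440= 996.76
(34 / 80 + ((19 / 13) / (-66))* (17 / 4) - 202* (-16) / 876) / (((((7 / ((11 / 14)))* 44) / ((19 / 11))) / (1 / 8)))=47844413 / 21606224640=0.00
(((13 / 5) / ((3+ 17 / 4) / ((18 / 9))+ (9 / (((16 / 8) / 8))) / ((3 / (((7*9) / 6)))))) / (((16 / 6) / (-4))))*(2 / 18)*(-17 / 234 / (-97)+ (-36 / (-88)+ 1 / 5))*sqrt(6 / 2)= -1522636*sqrt(3) / 746873325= -0.00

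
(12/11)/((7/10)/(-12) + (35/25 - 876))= -1440/1154549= -0.00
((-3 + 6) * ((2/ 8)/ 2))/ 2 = 0.19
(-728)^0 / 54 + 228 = 12313 / 54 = 228.02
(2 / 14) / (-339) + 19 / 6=5009 / 1582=3.17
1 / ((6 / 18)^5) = 243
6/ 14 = 3/ 7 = 0.43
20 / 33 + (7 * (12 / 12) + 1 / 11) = 7.70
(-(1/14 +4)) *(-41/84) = 779/392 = 1.99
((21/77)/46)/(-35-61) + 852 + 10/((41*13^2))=95589756527/112194368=852.00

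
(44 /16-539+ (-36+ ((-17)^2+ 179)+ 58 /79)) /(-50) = 2.07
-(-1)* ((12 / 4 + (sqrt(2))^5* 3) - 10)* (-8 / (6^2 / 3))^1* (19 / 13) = 266 / 39 - 152* sqrt(2) / 13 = -9.71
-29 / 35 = -0.83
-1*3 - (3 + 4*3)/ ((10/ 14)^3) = -1104/ 25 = -44.16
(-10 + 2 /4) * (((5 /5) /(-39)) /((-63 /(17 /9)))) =-323 /44226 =-0.01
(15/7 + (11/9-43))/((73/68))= -169796/4599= -36.92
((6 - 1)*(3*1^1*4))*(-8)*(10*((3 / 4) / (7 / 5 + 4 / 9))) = -162000 / 83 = -1951.81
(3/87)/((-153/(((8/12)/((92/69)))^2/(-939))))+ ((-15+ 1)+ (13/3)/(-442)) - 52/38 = -4869392939/316642068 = -15.38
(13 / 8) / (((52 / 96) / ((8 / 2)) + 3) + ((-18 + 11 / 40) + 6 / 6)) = -780 / 6523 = -0.12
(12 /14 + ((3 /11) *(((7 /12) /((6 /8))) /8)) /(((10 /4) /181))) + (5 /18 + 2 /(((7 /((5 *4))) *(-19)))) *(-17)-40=-9699497 /263340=-36.83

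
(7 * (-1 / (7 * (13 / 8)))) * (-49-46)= 760 / 13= 58.46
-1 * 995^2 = -990025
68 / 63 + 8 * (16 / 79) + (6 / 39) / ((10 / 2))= 883294 / 323505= 2.73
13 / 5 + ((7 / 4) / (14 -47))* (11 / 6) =901 / 360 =2.50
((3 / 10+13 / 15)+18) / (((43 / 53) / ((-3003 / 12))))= -6101095 / 1032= -5911.91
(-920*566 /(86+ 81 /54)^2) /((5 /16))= -6665216 /30625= -217.64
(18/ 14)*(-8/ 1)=-72/ 7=-10.29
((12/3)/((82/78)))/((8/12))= 234/41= 5.71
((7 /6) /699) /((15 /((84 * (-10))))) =-196 /2097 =-0.09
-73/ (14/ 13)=-949/ 14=-67.79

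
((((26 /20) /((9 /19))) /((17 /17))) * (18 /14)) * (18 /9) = 7.06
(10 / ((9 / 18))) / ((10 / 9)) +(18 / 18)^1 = 19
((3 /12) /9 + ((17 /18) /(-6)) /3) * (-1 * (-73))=-146 /81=-1.80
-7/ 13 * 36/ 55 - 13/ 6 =-2.52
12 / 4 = 3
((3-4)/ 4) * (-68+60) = 2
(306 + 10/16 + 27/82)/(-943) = -100681/309304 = -0.33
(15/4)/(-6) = -5/8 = -0.62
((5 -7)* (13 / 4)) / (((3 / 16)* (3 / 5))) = -520 / 9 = -57.78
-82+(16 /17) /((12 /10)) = -81.22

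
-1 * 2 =-2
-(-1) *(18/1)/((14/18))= 162/7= 23.14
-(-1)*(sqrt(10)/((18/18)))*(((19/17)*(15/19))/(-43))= -15*sqrt(10)/731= -0.06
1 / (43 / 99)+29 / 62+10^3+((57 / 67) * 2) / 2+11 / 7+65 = 1338119151 / 1250354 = 1070.19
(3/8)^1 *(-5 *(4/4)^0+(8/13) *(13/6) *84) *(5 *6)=1203.75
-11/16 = -0.69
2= 2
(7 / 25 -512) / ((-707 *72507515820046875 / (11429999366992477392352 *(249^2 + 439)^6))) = 79227856543936169020897956023349900404885743992832 / 11717214556519575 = 6761663035337438601163779000000000.00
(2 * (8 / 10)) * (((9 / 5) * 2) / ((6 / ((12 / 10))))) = 144 / 125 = 1.15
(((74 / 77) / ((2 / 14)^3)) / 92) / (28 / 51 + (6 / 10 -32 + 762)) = 12495 / 2549734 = 0.00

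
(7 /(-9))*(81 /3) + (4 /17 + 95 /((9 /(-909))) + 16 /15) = -2451748 /255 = -9614.70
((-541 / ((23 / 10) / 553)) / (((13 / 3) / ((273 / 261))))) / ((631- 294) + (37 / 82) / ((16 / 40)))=-3434506040 / 36987151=-92.86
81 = 81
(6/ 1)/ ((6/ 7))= 7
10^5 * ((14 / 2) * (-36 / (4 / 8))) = -50400000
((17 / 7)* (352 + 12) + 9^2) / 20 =193 / 4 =48.25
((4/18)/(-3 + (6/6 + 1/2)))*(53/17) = -212/459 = -0.46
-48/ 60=-4/ 5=-0.80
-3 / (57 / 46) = -46 / 19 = -2.42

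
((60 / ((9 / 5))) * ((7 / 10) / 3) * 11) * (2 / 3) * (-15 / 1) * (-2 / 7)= 2200 / 9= 244.44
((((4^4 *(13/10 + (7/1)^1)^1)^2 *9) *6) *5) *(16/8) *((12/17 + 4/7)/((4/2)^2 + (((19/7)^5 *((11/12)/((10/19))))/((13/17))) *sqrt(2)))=-72783848524208412064481280/1315662469161846497753 + 359148880277212794282049536 *sqrt(2)/77391909950696852809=6507551.18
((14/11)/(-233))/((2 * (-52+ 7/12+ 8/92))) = 1932/36310021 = 0.00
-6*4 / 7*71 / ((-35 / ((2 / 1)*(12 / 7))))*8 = 327168 / 1715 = 190.77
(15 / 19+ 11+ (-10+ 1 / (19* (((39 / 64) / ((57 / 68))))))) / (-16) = -3909 / 33592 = -0.12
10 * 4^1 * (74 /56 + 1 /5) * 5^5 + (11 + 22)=1331481 /7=190211.57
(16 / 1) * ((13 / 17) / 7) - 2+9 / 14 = 93 / 238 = 0.39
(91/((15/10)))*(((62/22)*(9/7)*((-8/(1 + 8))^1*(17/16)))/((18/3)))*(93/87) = -36.99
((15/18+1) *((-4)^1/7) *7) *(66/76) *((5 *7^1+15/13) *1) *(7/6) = -199045/741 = -268.62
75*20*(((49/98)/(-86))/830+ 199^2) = 59401499.99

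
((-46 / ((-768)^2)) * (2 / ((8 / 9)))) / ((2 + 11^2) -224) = 23 / 13238272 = 0.00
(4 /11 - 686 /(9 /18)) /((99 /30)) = -150880 /363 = -415.65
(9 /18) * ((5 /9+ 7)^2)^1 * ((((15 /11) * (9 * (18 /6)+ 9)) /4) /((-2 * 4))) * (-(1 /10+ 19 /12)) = 29189 /396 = 73.71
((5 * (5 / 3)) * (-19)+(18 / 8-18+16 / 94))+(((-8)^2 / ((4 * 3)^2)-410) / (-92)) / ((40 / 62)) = -64994779 / 389160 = -167.01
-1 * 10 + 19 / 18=-161 / 18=-8.94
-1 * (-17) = 17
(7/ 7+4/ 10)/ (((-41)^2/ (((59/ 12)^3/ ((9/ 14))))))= 10063571/ 65357280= 0.15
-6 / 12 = -1 / 2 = -0.50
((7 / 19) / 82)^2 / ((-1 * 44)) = -49 / 106804016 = -0.00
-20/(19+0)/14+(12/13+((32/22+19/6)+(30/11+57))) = 7439819/114114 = 65.20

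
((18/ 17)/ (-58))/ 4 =-9/ 1972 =-0.00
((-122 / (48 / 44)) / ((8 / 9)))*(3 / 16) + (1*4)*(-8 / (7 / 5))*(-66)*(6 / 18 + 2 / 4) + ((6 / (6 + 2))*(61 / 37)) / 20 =408967991 / 331520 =1233.61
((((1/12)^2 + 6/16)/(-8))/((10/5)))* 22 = -605/1152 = -0.53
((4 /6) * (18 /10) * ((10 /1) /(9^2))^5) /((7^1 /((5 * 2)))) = 400000 /8135830269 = 0.00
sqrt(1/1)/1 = 1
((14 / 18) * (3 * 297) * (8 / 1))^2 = 30735936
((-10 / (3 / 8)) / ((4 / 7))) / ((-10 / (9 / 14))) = 3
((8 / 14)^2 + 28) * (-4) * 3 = -16656 / 49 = -339.92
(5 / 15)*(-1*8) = -8 / 3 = -2.67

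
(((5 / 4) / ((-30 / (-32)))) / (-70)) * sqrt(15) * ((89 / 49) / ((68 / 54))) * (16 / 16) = -801 * sqrt(15) / 29155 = -0.11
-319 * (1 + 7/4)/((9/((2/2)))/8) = -7018/9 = -779.78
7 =7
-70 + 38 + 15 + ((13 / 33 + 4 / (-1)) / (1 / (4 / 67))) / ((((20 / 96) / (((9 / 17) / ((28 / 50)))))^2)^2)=-134487437111 / 1241962183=-108.29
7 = 7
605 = 605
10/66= 5/33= 0.15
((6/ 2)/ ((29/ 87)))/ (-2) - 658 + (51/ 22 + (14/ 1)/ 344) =-1248987/ 1892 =-660.14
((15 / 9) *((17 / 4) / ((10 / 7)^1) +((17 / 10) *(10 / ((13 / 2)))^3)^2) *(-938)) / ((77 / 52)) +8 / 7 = -1246380205249 / 28589561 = -43595.64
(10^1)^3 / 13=1000 / 13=76.92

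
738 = 738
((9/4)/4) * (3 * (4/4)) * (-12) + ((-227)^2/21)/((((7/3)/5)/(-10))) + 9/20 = -12887101/245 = -52600.41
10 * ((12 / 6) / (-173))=-20 / 173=-0.12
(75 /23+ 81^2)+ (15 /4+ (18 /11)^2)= 6570.69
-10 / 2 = -5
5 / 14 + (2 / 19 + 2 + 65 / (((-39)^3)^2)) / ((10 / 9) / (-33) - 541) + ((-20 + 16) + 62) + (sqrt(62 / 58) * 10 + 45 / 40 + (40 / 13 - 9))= 10 * sqrt(899) / 29 + 91791895263044281 / 1713968737783848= 63.89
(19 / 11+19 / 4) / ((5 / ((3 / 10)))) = 171 / 440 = 0.39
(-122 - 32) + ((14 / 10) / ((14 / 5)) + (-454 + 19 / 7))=-8467 / 14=-604.79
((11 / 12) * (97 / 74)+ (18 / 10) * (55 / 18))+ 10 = 14831 / 888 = 16.70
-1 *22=-22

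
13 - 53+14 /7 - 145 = -183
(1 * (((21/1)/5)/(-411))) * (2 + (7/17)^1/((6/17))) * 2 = -133/2055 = -0.06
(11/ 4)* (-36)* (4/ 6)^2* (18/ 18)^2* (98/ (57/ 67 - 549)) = 144452/ 18363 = 7.87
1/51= 0.02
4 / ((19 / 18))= 72 / 19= 3.79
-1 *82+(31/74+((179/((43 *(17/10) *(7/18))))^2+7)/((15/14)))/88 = -29778214893461/365374677360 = -81.50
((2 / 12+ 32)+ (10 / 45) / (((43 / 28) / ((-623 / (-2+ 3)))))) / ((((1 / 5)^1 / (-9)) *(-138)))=-224395 / 11868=-18.91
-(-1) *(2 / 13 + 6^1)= 80 / 13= 6.15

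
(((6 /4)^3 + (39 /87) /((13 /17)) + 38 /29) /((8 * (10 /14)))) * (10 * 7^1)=59927 /928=64.58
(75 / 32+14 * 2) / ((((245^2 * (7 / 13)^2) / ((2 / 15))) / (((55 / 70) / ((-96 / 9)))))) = -1805089 / 105413504000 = -0.00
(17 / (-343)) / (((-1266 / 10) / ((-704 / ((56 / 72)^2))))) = -1615680 / 3546277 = -0.46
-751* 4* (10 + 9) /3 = -57076 /3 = -19025.33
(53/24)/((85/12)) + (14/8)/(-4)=-171/1360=-0.13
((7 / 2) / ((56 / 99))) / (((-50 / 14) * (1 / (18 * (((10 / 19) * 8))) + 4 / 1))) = -12474 / 28895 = -0.43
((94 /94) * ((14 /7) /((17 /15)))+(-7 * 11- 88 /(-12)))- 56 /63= -68.79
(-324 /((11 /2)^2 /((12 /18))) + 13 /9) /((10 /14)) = -43421 /5445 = -7.97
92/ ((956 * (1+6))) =0.01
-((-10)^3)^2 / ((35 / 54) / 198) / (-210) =71280000 / 49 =1454693.88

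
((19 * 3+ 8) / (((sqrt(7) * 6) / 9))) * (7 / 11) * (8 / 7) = 780 * sqrt(7) / 77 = 26.80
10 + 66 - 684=-608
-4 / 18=-2 / 9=-0.22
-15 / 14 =-1.07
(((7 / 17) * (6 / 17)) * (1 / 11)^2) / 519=14 / 6049637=0.00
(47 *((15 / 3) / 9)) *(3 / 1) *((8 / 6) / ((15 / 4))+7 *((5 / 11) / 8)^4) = 45106344197 / 1619177472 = 27.86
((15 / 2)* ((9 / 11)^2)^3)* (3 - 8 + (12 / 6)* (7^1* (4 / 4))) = 71744535 / 3543122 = 20.25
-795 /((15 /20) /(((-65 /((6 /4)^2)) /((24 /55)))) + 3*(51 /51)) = -1894750 /7123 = -266.00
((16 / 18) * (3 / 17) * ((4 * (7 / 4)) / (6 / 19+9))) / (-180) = -266 / 406215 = -0.00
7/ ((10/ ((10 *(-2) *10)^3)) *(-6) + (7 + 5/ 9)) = 0.93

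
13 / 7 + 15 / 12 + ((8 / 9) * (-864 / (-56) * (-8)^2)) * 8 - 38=6986.82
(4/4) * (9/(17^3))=9/4913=0.00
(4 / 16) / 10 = 1 / 40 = 0.02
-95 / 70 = -19 / 14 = -1.36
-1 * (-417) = 417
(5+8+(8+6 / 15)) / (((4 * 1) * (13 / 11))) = 4.53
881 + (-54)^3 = -156583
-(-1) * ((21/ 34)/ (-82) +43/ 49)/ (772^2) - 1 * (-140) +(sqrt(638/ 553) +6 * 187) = sqrt(352814)/ 553 +102750230673351/ 81418566208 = 1263.07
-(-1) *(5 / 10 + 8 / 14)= 15 / 14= 1.07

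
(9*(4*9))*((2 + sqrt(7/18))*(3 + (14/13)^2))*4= 151848*sqrt(14)/169 + 1822176/169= 14144.02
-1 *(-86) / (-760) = -43 / 380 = -0.11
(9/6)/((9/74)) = 37/3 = 12.33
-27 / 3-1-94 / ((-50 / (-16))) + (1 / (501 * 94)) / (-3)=-141564589 / 3532050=-40.08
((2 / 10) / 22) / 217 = 1 / 23870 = 0.00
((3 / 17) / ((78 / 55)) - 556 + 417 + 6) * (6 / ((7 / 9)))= -1585737 / 1547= -1025.04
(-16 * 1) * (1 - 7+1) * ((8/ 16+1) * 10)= 1200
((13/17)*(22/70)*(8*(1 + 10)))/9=12584/5355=2.35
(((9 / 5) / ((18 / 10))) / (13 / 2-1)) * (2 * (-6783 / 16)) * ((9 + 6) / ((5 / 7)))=-142443 / 44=-3237.34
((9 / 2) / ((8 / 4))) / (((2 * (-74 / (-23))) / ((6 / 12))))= 207 / 1184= 0.17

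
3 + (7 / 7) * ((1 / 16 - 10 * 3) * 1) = -26.94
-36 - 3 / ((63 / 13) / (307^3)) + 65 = -376147150 / 21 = -17911769.05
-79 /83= -0.95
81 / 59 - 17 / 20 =617 / 1180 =0.52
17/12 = 1.42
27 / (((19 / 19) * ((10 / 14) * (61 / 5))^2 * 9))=147 / 3721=0.04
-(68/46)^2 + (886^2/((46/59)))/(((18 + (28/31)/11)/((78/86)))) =3541502017243/70129001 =50499.82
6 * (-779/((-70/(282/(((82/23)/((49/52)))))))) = 1293957/260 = 4976.76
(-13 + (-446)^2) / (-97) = -198903 / 97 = -2050.55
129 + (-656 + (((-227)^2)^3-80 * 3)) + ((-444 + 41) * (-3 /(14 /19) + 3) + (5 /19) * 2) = 36394585688475447 /266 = 136821750708554.31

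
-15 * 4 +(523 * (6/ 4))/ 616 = -72351/ 1232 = -58.73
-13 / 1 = -13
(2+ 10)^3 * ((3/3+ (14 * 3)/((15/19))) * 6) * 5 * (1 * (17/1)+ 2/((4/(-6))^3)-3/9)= 27863136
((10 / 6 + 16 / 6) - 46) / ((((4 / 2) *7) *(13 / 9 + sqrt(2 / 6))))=-4875 / 1988 + 1125 *sqrt(3) / 1988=-1.47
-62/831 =-0.07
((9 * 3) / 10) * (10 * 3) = 81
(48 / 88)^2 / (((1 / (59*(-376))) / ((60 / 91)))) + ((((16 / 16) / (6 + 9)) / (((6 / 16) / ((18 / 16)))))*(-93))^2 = -1102701861 / 275275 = -4005.82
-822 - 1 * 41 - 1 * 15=-878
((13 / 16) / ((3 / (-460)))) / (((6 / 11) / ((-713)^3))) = 82788491807.85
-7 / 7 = -1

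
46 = 46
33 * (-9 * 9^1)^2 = 216513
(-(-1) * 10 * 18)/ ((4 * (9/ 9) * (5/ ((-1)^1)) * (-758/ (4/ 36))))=1/ 758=0.00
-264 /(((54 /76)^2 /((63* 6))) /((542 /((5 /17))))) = -16391779712 /45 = -364261771.38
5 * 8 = 40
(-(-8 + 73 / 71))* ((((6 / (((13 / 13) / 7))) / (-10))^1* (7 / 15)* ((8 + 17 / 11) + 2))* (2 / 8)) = -56007 / 1420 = -39.44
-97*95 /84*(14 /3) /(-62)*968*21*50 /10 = 78051050 /93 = 839258.60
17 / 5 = 3.40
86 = 86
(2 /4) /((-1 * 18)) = -1 /36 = -0.03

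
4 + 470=474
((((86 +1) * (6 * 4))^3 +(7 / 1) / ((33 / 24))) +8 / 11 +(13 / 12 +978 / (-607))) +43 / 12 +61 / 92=16775749856940851 / 1842852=9103145481.54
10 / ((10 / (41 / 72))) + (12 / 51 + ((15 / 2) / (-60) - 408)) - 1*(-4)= -61708 / 153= -403.32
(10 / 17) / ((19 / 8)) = 80 / 323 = 0.25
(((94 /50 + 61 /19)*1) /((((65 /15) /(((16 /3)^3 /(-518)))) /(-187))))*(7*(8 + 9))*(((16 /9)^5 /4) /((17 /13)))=80918257598464 /3113358525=25990.66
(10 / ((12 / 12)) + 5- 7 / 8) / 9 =113 / 72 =1.57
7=7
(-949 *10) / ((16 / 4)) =-4745 / 2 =-2372.50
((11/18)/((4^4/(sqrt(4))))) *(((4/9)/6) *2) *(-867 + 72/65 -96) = -76417/112320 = -0.68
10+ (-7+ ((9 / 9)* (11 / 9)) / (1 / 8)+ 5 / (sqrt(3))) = 5* sqrt(3) / 3+ 115 / 9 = 15.66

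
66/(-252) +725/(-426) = -976/497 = -1.96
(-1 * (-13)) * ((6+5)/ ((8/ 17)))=2431/ 8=303.88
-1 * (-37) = 37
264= 264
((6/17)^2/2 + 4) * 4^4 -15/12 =1200731/1156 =1038.69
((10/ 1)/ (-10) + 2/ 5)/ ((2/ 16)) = -24/ 5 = -4.80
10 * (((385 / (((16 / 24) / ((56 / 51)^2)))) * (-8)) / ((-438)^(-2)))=-3088330291200 / 289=-10686263983.39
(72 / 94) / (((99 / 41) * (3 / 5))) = 0.53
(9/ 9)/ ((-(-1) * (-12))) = -1/ 12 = -0.08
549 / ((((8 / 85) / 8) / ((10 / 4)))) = 233325 / 2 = 116662.50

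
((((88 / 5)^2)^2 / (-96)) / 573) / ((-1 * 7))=1874048 / 7520625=0.25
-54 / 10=-27 / 5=-5.40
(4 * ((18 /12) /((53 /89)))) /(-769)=-534 /40757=-0.01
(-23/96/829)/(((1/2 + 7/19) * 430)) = -437/564648480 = -0.00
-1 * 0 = 0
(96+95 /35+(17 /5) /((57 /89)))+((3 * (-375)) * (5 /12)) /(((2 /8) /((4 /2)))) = -7273724 /1995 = -3645.98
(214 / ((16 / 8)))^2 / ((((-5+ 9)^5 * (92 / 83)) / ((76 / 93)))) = 18055073 / 2190336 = 8.24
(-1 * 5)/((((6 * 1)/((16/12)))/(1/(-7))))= 10/63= 0.16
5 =5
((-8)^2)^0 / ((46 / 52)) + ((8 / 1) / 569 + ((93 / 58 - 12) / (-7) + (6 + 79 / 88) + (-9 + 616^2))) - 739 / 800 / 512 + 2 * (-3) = 4541966557941461931 / 11969851801600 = 379450.53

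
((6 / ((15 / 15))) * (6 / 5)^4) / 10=3888 / 3125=1.24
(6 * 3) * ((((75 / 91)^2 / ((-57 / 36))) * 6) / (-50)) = 145800 / 157339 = 0.93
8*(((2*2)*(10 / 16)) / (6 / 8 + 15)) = 80 / 63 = 1.27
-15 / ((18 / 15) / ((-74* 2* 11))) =20350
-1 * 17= -17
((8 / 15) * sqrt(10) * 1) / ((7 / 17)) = 136 * sqrt(10) / 105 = 4.10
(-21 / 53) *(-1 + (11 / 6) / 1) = -35 / 106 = -0.33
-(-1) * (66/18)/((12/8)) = 2.44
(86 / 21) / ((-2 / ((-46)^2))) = -90988 / 21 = -4332.76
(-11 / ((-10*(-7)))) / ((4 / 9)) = -99 / 280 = -0.35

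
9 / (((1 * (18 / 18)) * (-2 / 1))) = -9 / 2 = -4.50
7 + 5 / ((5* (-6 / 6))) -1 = 5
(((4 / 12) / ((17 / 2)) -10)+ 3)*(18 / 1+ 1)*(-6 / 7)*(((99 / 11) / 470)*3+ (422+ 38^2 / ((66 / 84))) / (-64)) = -3933768987 / 984368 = -3996.24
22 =22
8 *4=32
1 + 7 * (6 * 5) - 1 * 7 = 204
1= 1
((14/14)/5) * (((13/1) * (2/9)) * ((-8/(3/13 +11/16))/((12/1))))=-10816/25785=-0.42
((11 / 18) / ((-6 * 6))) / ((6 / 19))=-209 / 3888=-0.05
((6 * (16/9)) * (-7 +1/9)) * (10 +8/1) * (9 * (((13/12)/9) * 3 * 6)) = -25792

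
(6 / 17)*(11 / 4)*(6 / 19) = 99 / 323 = 0.31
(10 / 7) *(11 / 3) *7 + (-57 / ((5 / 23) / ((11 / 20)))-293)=-120163 / 300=-400.54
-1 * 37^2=-1369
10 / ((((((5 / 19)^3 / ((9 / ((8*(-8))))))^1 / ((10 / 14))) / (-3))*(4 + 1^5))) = 185193 / 5600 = 33.07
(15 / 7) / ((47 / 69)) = 1035 / 329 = 3.15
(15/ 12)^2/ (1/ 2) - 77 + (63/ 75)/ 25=-369207/ 5000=-73.84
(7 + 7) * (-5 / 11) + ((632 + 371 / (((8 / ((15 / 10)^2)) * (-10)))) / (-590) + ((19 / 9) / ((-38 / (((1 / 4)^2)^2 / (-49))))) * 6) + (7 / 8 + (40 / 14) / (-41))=-6.61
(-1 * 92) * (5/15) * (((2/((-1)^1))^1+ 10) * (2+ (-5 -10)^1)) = 9568/3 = 3189.33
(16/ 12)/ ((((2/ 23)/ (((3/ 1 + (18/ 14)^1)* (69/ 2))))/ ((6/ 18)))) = 5290/ 7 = 755.71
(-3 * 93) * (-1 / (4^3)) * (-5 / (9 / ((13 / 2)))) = -2015 / 128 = -15.74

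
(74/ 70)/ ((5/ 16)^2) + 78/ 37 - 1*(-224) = 7670714/ 32375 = 236.93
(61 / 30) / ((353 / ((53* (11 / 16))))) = 35563 / 169440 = 0.21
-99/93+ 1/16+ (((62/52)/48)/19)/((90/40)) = -3312571/3307824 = -1.00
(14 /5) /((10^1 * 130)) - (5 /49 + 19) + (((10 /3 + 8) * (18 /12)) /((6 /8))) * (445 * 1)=4809780029 /477750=10067.57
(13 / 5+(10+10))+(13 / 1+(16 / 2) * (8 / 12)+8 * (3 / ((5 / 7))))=1118 / 15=74.53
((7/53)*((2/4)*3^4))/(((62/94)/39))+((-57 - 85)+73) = 812577/3286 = 247.28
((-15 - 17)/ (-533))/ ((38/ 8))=128/ 10127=0.01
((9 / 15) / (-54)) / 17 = -1 / 1530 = -0.00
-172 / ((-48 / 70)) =1505 / 6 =250.83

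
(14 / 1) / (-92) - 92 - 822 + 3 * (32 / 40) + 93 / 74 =-3874158 / 4255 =-910.50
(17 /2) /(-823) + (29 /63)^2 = 1316813 /6532974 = 0.20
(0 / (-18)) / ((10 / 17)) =0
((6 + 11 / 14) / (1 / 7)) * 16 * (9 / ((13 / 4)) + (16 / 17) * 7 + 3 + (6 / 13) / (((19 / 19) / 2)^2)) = 2385640 / 221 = 10794.75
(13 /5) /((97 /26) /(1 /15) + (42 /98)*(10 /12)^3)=85176 /1841425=0.05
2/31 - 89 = -2757/31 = -88.94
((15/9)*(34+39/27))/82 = 1595/2214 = 0.72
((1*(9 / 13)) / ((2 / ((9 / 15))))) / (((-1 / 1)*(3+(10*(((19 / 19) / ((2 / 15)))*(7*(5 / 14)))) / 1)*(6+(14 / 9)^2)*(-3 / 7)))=1701 / 5629910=0.00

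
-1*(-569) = 569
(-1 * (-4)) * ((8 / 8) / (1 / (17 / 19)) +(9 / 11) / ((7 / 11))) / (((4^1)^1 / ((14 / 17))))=1.80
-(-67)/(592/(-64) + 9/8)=-536/65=-8.25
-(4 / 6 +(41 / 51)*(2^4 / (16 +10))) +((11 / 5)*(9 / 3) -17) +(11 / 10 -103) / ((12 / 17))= -4134991 / 26520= -155.92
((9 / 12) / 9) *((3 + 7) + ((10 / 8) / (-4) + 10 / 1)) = 105 / 64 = 1.64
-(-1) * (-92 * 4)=-368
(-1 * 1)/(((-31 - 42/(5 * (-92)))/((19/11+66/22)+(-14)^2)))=507840/78199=6.49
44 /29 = 1.52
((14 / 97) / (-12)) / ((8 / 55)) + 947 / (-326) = -2267371 / 758928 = -2.99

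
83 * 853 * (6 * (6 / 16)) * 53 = 33771123 / 4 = 8442780.75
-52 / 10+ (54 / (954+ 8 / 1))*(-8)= -13586 / 2405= -5.65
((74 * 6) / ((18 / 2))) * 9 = 444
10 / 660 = 1 / 66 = 0.02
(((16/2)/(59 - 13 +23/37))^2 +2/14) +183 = 3815364562/20829375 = 183.17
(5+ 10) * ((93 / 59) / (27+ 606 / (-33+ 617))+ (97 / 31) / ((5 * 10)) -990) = -741125192499 / 49913410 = -14848.22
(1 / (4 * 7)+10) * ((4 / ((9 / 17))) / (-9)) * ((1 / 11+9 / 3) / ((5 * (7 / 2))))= -324836 / 218295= -1.49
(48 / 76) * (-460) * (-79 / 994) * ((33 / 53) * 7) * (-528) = -3799128960 / 71497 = -53136.90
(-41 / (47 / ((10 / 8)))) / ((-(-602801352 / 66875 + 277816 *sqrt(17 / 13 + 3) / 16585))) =-7677165682996875 / 63461285233459976032 - 1097460546875 *sqrt(182) / 31730642616729988016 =-0.00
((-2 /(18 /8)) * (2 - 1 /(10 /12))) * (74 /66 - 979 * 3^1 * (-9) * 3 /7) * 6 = -167496064 /3465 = -48339.41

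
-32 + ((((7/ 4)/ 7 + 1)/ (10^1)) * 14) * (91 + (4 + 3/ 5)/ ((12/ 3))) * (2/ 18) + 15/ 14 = -13.01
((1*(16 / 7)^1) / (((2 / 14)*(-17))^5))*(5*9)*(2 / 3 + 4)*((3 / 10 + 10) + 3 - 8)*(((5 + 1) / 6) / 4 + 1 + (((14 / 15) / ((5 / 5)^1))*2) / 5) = -1735221908 / 35496425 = -48.88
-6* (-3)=18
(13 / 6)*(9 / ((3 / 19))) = 247 / 2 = 123.50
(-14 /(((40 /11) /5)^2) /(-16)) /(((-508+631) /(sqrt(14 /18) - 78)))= -1.04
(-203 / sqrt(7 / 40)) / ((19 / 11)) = -638 * sqrt(70) / 19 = -280.94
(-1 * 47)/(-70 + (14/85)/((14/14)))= 3995/5936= 0.67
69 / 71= 0.97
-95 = -95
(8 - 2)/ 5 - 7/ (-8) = 83/ 40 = 2.08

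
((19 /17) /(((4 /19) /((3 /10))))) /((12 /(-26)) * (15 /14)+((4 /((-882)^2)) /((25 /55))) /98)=-134166801951 /41657820476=-3.22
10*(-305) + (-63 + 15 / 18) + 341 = -16627 / 6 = -2771.17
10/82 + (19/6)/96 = 3659/23616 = 0.15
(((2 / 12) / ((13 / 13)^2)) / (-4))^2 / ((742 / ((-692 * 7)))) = -173 / 15264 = -0.01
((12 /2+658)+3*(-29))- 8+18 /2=578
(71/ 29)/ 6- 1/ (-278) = 4978/ 12093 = 0.41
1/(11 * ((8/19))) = 19/88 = 0.22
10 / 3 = 3.33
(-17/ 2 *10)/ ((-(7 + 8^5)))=17/ 6555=0.00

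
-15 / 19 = -0.79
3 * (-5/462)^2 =25/71148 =0.00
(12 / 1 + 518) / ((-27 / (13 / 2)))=-127.59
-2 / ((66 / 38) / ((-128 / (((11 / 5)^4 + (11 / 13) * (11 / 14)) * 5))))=110656000 / 90429471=1.22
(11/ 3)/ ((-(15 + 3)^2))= -11/ 972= -0.01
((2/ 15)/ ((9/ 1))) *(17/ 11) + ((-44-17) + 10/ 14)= -626432/ 10395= -60.26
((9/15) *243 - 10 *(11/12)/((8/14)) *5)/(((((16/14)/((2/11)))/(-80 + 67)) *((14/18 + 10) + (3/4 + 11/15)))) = -2148783/194216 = -11.06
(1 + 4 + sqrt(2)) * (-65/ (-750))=13 * sqrt(2)/ 150 + 13/ 30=0.56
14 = 14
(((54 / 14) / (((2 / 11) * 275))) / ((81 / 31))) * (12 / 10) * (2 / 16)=31 / 7000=0.00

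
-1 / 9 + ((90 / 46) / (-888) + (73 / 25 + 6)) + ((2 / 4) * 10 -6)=11958281 / 1531800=7.81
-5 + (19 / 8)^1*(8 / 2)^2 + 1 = 34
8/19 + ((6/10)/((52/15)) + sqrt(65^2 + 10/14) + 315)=2 * sqrt(51765)/7 + 311807/988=380.60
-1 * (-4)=4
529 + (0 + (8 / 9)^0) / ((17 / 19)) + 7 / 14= 18041 / 34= 530.62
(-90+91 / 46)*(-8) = 16196 / 23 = 704.17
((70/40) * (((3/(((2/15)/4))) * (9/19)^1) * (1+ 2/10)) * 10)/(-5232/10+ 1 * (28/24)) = -510300/297559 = -1.71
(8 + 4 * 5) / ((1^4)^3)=28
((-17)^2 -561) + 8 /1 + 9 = -255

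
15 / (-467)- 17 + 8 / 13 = -99666 / 6071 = -16.42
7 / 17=0.41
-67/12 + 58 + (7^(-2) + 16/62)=52.70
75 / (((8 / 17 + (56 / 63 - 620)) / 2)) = -11475 / 47326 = -0.24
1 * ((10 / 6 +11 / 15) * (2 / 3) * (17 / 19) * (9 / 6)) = 204 / 95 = 2.15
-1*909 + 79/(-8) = -7351/8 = -918.88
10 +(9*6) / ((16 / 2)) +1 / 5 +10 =539 / 20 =26.95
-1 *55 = -55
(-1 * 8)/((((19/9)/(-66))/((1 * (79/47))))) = 375408/893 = 420.39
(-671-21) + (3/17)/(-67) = -788191/1139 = -692.00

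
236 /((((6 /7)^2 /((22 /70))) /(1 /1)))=4543 /45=100.96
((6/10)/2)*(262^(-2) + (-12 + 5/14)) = -16783437/4805080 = -3.49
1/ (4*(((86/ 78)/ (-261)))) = -10179/ 172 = -59.18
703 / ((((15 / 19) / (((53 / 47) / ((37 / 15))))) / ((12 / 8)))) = 57399 / 94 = 610.63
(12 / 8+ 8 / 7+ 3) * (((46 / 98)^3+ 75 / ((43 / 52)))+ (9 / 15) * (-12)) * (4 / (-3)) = -334114818974 / 531185235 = -629.00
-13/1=-13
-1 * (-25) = 25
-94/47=-2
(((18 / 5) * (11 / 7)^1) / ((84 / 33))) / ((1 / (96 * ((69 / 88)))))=40986 / 245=167.29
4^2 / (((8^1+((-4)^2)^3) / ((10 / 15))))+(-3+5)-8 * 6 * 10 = -735638 / 1539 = -478.00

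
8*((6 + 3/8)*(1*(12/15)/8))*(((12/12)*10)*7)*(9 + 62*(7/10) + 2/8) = 375921/20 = 18796.05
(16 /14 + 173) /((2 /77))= 13409 /2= 6704.50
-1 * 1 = -1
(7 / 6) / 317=0.00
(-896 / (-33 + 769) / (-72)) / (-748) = -7 / 309672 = -0.00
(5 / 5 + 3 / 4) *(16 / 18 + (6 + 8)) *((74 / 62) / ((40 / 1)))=17353 / 22320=0.78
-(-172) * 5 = 860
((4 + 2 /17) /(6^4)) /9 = 35 /99144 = 0.00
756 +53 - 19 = 790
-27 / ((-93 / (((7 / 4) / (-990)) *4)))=-7 / 3410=-0.00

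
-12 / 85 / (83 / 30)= -72 / 1411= -0.05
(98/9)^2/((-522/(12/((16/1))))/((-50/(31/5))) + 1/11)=13205500/9622233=1.37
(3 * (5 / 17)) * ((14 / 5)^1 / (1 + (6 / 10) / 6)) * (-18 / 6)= -1260 / 187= -6.74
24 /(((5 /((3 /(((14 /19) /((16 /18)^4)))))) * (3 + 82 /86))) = 6692864 /2168775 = 3.09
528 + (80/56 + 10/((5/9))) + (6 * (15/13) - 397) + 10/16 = 115007/728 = 157.98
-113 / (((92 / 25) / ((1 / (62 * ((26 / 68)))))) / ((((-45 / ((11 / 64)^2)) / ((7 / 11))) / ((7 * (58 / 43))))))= 47579328000 / 144883739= 328.40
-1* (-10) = 10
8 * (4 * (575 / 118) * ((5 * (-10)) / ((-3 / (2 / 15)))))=346.52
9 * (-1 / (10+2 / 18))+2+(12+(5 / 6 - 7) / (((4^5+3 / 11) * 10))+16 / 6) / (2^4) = 664890881 / 328095040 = 2.03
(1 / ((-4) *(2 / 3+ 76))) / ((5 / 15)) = -9 / 920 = -0.01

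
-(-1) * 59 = 59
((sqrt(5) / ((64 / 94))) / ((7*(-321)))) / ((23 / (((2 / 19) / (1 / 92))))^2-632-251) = 94*sqrt(5) / 126171297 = 0.00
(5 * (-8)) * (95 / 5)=-760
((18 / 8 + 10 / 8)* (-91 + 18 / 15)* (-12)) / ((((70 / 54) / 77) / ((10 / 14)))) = 800118 / 5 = 160023.60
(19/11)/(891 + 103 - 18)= 19/10736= 0.00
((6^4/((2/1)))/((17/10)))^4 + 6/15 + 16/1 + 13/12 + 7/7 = 105791621622224789/5011260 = 21110782841.49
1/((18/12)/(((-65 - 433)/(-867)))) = 332/867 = 0.38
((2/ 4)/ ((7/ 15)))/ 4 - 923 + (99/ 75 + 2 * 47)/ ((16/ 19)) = -809.54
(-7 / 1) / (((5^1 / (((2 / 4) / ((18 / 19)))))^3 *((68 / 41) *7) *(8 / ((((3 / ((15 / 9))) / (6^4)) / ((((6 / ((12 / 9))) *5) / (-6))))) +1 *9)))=281219 / 8562472416000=0.00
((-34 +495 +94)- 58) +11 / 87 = 43250 / 87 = 497.13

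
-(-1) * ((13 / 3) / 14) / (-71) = -13 / 2982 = -0.00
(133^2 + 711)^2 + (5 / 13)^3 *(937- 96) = 743816425125 / 2197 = 338560047.85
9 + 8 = 17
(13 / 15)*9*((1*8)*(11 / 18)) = 572 / 15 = 38.13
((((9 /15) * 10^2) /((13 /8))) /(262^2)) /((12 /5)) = 50 /223093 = 0.00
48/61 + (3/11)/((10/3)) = 5829/6710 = 0.87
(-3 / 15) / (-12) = 1 / 60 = 0.02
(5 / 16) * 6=15 / 8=1.88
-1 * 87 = -87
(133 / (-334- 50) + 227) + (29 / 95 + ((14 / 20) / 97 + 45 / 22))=8914083383 / 38924160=229.01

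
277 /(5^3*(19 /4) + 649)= 1108 /4971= 0.22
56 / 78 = 28 / 39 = 0.72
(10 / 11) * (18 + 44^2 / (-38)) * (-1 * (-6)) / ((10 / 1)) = -3756 / 209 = -17.97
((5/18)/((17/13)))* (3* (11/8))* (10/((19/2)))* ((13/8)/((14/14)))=46475/31008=1.50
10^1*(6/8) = 15/2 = 7.50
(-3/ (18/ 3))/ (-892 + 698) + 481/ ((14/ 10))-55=783767/ 2716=288.57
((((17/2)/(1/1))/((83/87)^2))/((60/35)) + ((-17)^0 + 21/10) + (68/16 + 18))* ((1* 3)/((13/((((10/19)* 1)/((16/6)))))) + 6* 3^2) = 1664.48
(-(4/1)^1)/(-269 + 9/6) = 8/535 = 0.01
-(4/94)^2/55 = -4/121495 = -0.00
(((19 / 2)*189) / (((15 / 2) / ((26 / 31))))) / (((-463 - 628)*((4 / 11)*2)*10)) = -171171 / 6764200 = -0.03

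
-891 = -891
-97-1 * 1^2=-98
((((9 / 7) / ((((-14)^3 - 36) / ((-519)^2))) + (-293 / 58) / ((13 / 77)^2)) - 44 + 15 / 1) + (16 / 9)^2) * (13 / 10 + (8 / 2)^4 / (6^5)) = -8198344696219501 / 18772358131800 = -436.72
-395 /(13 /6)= -2370 /13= -182.31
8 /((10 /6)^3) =1.73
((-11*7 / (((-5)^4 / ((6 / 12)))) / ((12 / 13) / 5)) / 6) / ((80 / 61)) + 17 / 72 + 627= 903158939 / 1440000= 627.19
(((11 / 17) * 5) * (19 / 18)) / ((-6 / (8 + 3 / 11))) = -8645 / 1836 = -4.71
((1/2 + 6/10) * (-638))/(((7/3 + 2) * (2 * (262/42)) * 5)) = -221067/85150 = -2.60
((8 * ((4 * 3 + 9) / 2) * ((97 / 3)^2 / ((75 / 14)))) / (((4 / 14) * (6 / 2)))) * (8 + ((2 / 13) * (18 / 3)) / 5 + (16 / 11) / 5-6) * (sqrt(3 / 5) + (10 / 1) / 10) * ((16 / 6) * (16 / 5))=194979771392 * sqrt(15) / 2413125 + 194979771392 / 482625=716934.38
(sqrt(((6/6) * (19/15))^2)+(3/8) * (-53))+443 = 50927/120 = 424.39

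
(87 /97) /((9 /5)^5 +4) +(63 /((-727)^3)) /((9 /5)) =104465165594270 /2666726858887499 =0.04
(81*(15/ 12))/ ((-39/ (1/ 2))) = -135/ 104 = -1.30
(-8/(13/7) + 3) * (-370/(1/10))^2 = -232730000/13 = -17902307.69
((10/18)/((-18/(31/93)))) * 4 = -10/243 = -0.04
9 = 9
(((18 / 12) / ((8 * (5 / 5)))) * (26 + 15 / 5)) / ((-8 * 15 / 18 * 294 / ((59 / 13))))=-5133 / 407680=-0.01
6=6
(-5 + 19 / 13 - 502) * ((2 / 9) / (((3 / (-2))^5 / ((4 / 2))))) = 841216 / 28431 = 29.59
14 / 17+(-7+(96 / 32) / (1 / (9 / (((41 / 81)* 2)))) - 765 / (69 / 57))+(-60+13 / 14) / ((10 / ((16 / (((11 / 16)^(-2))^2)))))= -5815165507477 / 9192816640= -632.58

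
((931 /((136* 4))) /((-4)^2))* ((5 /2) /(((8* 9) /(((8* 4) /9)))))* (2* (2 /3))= 4655 /264384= 0.02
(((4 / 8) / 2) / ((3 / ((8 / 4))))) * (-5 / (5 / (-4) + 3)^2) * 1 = -40 / 147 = -0.27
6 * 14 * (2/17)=168/17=9.88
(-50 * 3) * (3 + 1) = -600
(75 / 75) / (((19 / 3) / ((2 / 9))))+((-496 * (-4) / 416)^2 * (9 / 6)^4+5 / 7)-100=4288283 / 269724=15.90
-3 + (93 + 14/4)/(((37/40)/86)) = 331849/37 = 8968.89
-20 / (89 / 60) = -1200 / 89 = -13.48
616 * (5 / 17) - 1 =180.18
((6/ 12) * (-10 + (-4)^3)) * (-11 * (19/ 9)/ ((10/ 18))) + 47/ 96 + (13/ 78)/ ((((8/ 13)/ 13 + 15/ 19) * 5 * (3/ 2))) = 1547.12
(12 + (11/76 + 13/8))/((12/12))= 2093/152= 13.77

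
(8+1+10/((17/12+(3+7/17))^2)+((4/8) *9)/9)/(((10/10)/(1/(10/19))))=73213061/3880900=18.86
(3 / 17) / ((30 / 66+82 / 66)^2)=3267 / 53312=0.06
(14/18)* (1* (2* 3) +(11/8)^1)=413/72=5.74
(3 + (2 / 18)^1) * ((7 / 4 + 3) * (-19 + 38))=2527 / 9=280.78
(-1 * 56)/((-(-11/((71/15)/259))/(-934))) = 530512/6105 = 86.90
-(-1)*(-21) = -21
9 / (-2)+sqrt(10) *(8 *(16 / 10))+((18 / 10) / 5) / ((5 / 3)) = -1071 / 250+64 *sqrt(10) / 5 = 36.19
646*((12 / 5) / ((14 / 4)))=15504 / 35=442.97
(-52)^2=2704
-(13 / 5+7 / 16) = -243 / 80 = -3.04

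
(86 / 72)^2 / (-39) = -1849 / 50544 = -0.04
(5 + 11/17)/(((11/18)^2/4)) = 124416/2057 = 60.48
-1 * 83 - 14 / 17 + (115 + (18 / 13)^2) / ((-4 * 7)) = -88.00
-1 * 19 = -19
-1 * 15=-15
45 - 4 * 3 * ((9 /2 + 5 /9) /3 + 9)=-749 /9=-83.22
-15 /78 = -5 /26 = -0.19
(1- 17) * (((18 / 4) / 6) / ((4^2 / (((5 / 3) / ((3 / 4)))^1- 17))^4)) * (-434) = 67899456457 / 17915904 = 3789.90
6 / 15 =2 / 5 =0.40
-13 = -13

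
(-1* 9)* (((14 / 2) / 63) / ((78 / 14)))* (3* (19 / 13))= -133 / 169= -0.79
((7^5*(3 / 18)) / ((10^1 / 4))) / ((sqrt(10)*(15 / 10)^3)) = 67228*sqrt(10) / 2025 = 104.98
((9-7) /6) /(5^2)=1 /75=0.01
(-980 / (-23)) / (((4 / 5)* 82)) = 1225 / 1886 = 0.65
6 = 6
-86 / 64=-43 / 32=-1.34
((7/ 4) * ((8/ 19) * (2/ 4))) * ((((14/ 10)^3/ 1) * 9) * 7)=151263/ 2375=63.69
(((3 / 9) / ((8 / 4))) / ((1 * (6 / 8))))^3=8 / 729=0.01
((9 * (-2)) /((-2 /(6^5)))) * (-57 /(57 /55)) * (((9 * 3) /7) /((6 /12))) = -207852480 /7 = -29693211.43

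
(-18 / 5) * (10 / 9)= -4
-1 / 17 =-0.06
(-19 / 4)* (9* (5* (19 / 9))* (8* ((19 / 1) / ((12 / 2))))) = -34295 / 3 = -11431.67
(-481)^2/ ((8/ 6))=694083/ 4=173520.75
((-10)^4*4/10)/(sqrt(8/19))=1000*sqrt(38)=6164.41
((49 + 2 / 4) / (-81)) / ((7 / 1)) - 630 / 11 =-79501 / 1386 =-57.36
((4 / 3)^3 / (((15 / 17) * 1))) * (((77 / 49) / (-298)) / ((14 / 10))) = -5984 / 591381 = -0.01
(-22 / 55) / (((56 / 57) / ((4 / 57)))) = -1 / 35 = -0.03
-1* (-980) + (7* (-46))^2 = 104664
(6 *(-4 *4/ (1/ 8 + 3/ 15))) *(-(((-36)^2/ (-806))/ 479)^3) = -1044855521280/ 93511501612121489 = -0.00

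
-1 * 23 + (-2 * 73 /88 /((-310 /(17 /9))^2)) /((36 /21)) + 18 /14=-624721763353 /28770033600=-21.71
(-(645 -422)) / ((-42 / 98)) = 1561 / 3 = 520.33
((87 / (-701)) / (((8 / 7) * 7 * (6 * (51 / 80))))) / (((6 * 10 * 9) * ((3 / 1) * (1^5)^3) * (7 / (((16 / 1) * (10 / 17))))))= -1160 / 344603889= -0.00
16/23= 0.70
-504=-504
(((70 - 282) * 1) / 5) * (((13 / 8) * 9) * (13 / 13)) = -6201 / 10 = -620.10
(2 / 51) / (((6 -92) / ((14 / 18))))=-7 / 19737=-0.00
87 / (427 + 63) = 87 / 490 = 0.18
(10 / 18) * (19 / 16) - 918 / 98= -61441 / 7056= -8.71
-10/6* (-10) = 50/3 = 16.67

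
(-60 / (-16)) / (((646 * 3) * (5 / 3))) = 3 / 2584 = 0.00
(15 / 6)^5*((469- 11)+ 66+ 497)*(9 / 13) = 28715625 / 416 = 69027.94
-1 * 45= -45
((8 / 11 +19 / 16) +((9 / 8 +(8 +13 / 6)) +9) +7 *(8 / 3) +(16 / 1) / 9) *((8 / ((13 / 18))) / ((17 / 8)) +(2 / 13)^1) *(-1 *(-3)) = 40062487 / 58344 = 686.66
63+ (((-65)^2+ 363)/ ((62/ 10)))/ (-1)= -677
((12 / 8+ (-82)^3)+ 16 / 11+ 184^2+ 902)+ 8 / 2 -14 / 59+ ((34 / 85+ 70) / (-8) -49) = -516661.08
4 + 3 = 7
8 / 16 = 1 / 2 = 0.50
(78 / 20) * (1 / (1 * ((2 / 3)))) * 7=819 / 20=40.95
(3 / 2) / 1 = 3 / 2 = 1.50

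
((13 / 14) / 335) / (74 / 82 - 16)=-533 / 2903110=-0.00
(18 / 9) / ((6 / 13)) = 13 / 3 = 4.33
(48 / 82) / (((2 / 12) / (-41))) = -144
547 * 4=2188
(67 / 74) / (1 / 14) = 469 / 37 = 12.68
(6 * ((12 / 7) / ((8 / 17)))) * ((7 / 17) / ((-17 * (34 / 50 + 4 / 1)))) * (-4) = 100 / 221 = 0.45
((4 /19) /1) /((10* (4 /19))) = 1 /10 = 0.10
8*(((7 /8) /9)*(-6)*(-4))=56 /3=18.67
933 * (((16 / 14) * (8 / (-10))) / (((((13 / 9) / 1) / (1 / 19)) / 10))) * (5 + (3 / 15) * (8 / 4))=-14510016 / 8645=-1678.43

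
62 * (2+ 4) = 372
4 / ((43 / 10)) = 40 / 43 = 0.93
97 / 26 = 3.73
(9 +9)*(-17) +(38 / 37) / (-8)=-45307 / 148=-306.13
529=529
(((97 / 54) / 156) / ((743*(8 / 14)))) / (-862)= -679 / 21581142336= -0.00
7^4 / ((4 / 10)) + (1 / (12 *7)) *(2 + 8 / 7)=882373 / 147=6002.54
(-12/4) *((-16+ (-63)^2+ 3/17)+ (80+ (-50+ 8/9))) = -609562/51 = -11952.20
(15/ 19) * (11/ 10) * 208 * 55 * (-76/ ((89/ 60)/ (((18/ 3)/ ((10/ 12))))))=-326177280/ 89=-3664913.26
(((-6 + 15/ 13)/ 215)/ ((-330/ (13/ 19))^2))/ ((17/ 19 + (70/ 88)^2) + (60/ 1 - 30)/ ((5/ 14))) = -364/ 321289641375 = -0.00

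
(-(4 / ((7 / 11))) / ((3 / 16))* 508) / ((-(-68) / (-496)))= 44346368 / 357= 124219.52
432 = 432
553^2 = 305809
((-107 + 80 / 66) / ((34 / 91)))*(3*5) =-1588405 / 374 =-4247.07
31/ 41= 0.76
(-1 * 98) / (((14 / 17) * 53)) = -2.25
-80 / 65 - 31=-419 / 13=-32.23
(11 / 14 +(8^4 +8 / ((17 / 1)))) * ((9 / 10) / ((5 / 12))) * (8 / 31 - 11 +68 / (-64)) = -30831222699 / 295120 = -104470.12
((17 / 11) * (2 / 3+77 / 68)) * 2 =367 / 66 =5.56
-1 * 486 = -486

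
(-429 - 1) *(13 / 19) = -5590 / 19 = -294.21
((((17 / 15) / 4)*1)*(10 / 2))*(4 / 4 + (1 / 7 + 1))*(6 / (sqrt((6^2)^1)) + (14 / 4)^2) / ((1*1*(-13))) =-4505 / 1456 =-3.09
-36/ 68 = -9/ 17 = -0.53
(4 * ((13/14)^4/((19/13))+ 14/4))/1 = 2925957/182476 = 16.03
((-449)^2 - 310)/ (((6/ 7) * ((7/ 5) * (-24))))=-335485/ 48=-6989.27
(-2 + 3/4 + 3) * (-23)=-161/4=-40.25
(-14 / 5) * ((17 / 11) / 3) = -238 / 165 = -1.44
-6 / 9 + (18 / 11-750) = -24718 / 33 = -749.03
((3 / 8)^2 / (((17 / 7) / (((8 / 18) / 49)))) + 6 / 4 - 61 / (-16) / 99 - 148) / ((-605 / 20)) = 4.84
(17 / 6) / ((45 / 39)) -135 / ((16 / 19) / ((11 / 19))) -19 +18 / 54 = -78497 / 720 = -109.02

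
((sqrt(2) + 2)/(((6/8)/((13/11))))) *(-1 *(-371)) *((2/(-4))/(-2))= 4823 *sqrt(2)/33 + 9646/33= 498.99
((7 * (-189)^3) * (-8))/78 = 63011844/13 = 4847064.92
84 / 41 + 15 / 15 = 125 / 41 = 3.05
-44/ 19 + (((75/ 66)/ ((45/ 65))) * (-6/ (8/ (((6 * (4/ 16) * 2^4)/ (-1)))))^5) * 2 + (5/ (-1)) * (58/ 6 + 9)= 3889300828/ 627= 6203031.62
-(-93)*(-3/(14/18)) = -2511/7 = -358.71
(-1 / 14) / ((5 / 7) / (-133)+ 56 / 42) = -399 / 7418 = -0.05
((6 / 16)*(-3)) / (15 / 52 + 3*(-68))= 13 / 2354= 0.01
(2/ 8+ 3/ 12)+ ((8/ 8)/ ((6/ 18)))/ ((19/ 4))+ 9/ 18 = 31/ 19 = 1.63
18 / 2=9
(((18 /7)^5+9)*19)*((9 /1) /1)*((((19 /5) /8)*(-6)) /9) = -2210219973 /336140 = -6575.30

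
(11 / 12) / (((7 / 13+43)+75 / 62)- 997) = -4433 / 4605090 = -0.00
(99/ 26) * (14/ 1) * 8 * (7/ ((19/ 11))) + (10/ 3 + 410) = 1586944/ 741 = 2141.62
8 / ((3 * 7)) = 8 / 21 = 0.38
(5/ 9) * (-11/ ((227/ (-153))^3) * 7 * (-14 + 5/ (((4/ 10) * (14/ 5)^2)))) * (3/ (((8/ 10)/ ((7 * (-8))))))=1596577487175/ 46788332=34123.41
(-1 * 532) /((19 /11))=-308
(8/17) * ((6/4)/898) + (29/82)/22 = 232181/13769932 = 0.02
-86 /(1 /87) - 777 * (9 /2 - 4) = -15741 /2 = -7870.50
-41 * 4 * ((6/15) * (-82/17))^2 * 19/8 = -1449.96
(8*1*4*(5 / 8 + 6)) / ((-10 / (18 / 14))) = -954 / 35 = -27.26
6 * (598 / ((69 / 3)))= 156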